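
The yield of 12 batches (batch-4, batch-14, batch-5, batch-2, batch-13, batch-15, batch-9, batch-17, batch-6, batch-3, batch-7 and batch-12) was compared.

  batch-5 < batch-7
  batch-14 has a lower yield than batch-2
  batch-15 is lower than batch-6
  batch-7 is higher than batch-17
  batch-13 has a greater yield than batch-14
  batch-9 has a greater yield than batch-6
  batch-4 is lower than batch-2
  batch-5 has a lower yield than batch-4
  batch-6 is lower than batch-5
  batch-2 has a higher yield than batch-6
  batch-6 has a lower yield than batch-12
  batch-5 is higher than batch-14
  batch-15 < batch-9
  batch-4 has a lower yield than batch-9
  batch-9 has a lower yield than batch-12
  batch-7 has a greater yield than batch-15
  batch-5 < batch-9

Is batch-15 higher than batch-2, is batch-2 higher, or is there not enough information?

batch-2

The relevant relations are batch-15 < batch-6; batch-6 < batch-5; batch-5 < batch-4; batch-4 < batch-2.
Together: batch-15 < batch-6 < batch-5 < batch-4 < batch-2.
So batch-2 is higher.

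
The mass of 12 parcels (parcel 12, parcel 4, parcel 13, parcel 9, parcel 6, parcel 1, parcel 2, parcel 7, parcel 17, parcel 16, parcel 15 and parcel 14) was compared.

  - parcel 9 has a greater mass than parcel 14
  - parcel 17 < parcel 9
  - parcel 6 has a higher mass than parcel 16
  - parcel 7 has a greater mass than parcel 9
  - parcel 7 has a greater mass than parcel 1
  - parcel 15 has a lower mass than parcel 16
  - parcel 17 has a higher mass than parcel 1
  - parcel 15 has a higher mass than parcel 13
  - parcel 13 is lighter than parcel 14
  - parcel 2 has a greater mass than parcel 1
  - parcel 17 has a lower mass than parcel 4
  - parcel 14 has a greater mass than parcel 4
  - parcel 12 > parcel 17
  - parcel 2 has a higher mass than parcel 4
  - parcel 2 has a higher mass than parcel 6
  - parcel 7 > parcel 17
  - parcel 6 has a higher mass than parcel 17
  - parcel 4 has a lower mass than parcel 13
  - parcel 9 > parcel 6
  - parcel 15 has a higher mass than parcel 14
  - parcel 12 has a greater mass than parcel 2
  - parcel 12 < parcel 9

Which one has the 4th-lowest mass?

parcel 13

Chaining the given pairs: parcel 1 < parcel 17 < parcel 4 < parcel 13 < parcel 14 < parcel 15 < parcel 16 < parcel 6 < parcel 2 < parcel 12 < parcel 9 < parcel 7.
Counting 4 from the smallest end gives parcel 13.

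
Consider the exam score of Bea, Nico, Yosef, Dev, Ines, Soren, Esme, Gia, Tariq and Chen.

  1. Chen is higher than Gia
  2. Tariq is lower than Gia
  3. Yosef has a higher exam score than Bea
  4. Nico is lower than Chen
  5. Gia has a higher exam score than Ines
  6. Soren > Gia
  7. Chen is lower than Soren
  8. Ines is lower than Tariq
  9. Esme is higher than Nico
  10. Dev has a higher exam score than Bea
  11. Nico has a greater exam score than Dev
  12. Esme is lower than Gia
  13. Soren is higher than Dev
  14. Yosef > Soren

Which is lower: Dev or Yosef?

Dev

Link the given pairs in sequence: Dev < Nico; Nico < Esme; Esme < Gia; Gia < Chen; Chen < Soren; Soren < Yosef.
Chaining these gives Dev < Nico < Esme < Gia < Chen < Soren < Yosef.
So Dev < Yosef; Dev is the lower of the two.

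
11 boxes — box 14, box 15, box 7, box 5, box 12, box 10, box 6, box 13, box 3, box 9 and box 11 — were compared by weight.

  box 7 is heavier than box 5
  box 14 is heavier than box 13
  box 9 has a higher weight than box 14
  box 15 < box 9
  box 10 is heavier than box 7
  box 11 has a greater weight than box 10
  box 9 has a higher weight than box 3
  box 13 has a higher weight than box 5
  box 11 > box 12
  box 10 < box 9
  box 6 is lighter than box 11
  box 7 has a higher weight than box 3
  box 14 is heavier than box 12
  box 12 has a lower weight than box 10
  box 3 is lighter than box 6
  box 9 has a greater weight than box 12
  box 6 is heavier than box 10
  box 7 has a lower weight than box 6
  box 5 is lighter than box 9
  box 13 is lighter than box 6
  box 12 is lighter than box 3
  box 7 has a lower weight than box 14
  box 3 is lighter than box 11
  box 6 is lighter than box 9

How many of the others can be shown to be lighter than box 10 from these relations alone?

From box 10 the given relations immediately reach box 12, box 7.
From those, box 5, box 3 — 4 in total.
No other element is forced below box 10 by the given relations, so the count is 4.

4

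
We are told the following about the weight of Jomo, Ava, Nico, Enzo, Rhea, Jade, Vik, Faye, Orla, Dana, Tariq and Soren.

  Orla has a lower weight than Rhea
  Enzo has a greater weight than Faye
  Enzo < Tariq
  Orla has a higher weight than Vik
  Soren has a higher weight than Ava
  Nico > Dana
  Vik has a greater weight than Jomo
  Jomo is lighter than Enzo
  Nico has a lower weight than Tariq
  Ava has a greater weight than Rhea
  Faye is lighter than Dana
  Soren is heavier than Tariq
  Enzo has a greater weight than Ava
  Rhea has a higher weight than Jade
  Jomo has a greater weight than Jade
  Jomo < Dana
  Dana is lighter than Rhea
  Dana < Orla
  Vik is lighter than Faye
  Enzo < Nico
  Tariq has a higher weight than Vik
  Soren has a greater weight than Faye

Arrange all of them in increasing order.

The consecutive links are each given: Jade < Jomo; Jomo < Vik; Vik < Faye; Faye < Dana; Dana < Orla; Orla < Rhea; Rhea < Ava; Ava < Enzo; Enzo < Nico; Nico < Tariq; Tariq < Soren.

Jade < Jomo < Vik < Faye < Dana < Orla < Rhea < Ava < Enzo < Nico < Tariq < Soren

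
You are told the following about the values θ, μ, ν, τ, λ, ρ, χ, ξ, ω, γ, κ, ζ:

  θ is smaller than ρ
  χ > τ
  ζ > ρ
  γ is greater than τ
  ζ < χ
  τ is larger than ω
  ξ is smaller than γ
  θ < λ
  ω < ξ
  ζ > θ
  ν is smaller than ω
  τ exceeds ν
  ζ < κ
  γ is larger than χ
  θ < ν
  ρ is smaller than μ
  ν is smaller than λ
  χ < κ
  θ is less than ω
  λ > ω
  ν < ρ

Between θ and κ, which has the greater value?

κ

Following the relations from θ: θ < ν < ρ < ζ < χ < κ.
So θ < κ; κ is the larger of the two.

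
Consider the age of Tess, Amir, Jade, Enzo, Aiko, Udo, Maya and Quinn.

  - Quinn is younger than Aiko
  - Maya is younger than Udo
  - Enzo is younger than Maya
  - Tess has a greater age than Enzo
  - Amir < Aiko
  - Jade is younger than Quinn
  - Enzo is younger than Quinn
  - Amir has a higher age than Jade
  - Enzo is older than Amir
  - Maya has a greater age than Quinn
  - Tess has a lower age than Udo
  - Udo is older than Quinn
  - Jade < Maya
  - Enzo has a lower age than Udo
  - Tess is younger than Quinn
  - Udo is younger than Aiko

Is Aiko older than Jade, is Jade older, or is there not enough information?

Link the given pairs in sequence: Jade < Amir; Amir < Enzo; Enzo < Tess; Tess < Quinn; Quinn < Maya; Maya < Udo; Udo < Aiko.
Together: Jade < Amir < Enzo < Tess < Quinn < Maya < Udo < Aiko.
So Aiko is older.

Aiko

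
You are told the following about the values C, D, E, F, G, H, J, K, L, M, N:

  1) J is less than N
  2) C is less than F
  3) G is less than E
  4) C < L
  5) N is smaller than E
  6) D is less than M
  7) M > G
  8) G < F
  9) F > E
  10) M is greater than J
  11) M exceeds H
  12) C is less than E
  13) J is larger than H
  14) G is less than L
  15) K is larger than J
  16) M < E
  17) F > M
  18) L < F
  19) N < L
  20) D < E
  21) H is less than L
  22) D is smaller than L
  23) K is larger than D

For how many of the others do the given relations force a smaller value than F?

Directly below F: G, M, C, L, E.
One step further: H, D, J, N (9 so far).
Nothing else is reachable below F; 9 in all.

9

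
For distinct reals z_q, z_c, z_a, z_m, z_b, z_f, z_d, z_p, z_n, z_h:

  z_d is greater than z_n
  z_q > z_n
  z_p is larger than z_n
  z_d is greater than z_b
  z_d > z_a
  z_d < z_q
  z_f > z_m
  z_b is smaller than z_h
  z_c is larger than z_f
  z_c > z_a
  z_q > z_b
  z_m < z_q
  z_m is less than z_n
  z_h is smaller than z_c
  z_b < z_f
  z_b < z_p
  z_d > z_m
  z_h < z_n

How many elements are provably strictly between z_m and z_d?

The relations place z_m below z_d. An element lies strictly between them when it is forced above z_m and also forced below z_d.
Above z_m: {z_n, z_f, z_p, z_q, z_c}. Below z_d: {z_b, z_h, z_a, z_n}.
Intersection: {z_n} — 1.

1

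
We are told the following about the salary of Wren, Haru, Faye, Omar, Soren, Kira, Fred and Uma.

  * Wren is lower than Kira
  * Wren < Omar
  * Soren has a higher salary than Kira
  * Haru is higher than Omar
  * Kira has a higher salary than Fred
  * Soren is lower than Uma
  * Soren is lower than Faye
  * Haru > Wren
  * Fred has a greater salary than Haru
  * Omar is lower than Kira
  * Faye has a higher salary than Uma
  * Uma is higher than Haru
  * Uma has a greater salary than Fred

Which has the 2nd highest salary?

Uma

The consecutive relations fix a unique order: Wren < Omar < Haru < Fred < Kira < Soren < Uma < Faye.
The 2nd largest is Uma.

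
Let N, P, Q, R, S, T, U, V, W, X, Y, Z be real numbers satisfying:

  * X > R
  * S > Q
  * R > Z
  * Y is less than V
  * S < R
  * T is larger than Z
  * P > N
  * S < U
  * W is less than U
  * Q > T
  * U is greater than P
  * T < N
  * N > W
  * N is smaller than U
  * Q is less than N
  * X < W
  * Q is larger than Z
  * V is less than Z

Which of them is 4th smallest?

The consecutive relations fix a unique order: Y < V < Z < T < Q < S < R < X < W < N < P < U.
The 4th smallest is T.

T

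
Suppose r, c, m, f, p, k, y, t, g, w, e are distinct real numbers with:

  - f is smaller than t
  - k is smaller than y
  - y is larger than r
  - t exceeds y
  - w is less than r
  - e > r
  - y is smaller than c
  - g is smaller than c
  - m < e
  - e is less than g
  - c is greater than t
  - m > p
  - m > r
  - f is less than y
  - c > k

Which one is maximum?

c

w is not greatest since w < r; f is not greatest since f < y; r is not greatest since r < e; k is not greatest since k < y; p is not greatest since p < m; m is not greatest since m < e; e is not greatest since e < g; g is not greatest since g < c; y is not greatest since y < c; t is not greatest since t < c.
Only c has nothing above it, so c is the maximum.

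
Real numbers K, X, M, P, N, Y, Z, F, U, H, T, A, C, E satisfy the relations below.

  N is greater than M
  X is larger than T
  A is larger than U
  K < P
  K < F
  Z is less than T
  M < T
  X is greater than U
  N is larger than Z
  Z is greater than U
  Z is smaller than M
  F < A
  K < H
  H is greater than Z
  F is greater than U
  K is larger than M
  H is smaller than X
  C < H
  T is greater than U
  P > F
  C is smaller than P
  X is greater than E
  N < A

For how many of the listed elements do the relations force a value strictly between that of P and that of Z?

3

Chaining upward from Z reaches: M, K, F, N, T, H, X, A.
Chaining downward from P reaches: U, C, M, K, F.
Strictly between Z and P are those in both lists: M, K, F — 3 elements.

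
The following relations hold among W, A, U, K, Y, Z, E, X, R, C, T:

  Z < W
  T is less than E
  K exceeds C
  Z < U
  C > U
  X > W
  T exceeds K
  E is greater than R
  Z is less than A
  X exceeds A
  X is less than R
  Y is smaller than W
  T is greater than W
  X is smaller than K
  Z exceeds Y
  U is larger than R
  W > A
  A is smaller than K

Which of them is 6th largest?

R

Chaining the given pairs: Y < Z < A < W < X < R < U < C < K < T < E.
Counting 6 from the largest end gives R.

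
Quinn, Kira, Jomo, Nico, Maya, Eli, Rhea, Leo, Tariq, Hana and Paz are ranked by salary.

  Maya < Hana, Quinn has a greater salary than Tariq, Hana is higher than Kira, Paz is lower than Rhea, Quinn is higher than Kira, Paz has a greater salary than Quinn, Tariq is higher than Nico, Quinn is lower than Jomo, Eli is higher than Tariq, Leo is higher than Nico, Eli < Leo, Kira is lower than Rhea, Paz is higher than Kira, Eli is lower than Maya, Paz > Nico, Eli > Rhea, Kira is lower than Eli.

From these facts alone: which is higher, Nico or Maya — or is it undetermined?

The relevant relations are Nico < Tariq; Tariq < Quinn; Quinn < Paz; Paz < Rhea; Rhea < Eli; Eli < Maya.
Chaining these gives Nico < Tariq < Quinn < Paz < Rhea < Eli < Maya.
So Maya is higher.

Maya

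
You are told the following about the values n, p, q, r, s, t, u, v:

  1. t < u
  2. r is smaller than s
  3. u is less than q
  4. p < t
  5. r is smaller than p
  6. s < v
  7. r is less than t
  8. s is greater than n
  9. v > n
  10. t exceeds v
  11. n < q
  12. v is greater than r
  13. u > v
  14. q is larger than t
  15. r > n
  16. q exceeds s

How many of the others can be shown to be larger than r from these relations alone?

6

From r the given relations immediately reach p, s, v, t.
From those, u, q — 6 in total.
Nothing else is reachable above r; 6 in all.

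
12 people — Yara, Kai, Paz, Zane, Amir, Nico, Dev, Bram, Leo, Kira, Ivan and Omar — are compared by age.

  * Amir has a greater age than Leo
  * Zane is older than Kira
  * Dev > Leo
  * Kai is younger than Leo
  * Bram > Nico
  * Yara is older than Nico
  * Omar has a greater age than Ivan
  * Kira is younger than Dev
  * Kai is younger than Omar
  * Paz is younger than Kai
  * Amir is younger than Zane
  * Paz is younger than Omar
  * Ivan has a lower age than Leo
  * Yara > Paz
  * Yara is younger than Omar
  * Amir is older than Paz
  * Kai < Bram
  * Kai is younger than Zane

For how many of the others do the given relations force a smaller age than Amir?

4

The elements the relations force below Amir are Paz, Ivan, Kai, Leo — no chain reaches any other.
That is 4.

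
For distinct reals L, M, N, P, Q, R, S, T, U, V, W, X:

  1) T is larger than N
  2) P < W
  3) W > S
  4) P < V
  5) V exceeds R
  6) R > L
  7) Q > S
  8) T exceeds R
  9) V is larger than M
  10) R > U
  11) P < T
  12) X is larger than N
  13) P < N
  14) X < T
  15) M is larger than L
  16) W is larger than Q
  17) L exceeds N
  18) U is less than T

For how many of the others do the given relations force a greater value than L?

The elements the relations force above L are M, R, T, V — no chain reaches any other.
That is 4.

4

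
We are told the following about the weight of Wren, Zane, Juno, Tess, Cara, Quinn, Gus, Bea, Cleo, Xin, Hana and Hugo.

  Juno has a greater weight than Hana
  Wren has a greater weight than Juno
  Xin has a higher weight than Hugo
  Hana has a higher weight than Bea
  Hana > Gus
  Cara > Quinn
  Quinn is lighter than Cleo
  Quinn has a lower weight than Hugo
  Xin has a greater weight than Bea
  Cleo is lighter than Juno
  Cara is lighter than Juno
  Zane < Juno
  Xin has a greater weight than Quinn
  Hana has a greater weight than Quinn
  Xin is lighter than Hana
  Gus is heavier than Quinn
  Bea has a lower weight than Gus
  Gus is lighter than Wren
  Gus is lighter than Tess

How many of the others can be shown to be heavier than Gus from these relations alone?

4

Directly above Gus: Hana, Wren, Tess.
One step further: Juno (4 so far).
Nothing else is reachable above Gus; 4 in all.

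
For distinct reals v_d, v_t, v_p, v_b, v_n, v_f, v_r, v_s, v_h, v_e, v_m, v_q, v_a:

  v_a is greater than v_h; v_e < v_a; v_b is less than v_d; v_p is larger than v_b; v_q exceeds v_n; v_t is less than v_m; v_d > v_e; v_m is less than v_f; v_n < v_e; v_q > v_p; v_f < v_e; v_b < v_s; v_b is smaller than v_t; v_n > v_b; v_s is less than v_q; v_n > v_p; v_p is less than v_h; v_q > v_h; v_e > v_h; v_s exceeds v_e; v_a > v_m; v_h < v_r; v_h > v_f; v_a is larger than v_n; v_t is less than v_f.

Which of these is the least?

v_t is not least since v_b < v_t; v_p is not least since v_b < v_p; v_n is not least since v_b < v_n; v_m is not least since v_t < v_m; v_f is not least since v_m < v_f; v_h is not least since v_f < v_h; v_e is not least since v_n < v_e; v_s is not least since v_b < v_s; v_q is not least since v_s < v_q; v_d is not least since v_e < v_d; v_r is not least since v_h < v_r; v_a is not least since v_h < v_a.
Only v_b has nothing below it, so v_b is the least.

v_b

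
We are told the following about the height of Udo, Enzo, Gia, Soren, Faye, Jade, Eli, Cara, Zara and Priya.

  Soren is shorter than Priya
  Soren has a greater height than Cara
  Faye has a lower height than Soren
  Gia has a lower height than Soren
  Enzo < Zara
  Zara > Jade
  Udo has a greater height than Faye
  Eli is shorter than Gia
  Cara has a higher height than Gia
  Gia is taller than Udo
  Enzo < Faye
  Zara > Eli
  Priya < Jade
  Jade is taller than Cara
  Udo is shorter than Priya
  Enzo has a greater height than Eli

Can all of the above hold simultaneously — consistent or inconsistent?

The single ordering Eli < Enzo < Faye < Udo < Gia < Cara < Soren < Priya < Jade < Zara satisfies every listed relation, so no contradiction arises.

consistent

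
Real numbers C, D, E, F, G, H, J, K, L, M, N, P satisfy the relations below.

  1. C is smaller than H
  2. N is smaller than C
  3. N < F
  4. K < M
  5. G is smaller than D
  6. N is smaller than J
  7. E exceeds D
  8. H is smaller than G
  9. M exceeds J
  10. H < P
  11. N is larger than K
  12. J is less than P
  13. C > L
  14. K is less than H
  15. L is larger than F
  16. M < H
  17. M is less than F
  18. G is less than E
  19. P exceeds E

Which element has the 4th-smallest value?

M

The consecutive relations fix a unique order: K < N < J < M < F < L < C < H < G < D < E < P.
Counting 4 from the smallest end gives M.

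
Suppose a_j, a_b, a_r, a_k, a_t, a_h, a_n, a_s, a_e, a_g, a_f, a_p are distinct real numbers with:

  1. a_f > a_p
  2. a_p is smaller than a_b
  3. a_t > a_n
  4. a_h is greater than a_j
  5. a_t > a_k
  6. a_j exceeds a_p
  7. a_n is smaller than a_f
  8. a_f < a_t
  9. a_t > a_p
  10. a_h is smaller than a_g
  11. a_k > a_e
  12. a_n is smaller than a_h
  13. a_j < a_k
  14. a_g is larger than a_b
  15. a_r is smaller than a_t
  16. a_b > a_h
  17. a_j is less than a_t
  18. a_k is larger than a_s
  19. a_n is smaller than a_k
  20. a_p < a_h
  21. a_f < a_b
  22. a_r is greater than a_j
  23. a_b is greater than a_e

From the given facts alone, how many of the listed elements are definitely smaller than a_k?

The elements the relations force below a_k are a_e, a_p, a_n, a_j, a_s — no chain reaches any other.
That is 5.

5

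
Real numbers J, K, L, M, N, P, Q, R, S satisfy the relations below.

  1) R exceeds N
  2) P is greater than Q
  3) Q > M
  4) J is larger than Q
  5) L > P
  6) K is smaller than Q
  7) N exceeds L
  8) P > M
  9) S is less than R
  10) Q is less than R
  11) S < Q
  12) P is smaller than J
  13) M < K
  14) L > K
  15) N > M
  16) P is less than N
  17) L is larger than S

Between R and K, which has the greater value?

R

Chaining the given relations: K < Q < P < L < N < R.
So K < R; R is the larger of the two.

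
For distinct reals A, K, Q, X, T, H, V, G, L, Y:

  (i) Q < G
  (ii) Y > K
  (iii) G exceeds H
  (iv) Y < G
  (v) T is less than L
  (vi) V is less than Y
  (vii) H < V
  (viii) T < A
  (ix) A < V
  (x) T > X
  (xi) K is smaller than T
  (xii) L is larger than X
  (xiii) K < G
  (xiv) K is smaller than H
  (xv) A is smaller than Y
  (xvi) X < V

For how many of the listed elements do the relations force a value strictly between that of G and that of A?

The relations place A below G. An element lies strictly between them when it is forced above A and also forced below G.
Above A: {V, Y}. Below G: {K, X, H, T, V, Y, Q}.
Intersection: {V, Y} — 2.

2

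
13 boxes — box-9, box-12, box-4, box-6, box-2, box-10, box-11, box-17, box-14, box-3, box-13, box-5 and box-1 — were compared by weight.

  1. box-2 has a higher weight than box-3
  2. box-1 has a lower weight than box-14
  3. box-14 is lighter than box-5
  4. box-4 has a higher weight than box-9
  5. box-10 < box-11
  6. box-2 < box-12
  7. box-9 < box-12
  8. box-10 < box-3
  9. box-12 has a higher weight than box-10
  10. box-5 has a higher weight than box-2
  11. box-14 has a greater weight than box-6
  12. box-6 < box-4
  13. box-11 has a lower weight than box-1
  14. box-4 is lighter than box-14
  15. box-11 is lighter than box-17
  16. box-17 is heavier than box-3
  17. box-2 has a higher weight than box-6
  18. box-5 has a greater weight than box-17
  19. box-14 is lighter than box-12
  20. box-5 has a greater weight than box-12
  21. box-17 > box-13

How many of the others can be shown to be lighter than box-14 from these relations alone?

6

The elements the relations force below box-14 are box-9, box-10, box-6, box-11, box-1, box-4 — no chain reaches any other.
That is 6.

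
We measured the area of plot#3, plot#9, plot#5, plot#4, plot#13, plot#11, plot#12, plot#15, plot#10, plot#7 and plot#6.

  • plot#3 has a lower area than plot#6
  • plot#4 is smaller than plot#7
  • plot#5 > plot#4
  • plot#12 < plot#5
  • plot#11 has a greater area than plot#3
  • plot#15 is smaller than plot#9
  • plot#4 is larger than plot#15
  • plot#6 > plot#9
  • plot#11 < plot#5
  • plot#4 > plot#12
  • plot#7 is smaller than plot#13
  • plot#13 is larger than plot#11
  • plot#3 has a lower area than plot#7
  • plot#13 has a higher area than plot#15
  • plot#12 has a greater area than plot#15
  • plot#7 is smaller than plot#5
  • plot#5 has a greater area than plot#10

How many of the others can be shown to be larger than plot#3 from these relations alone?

Directly above plot#3: plot#11, plot#7, plot#6.
One step further: plot#13, plot#5 (5 so far).
No other element is forced above plot#3 by the given relations, so the count is 5.

5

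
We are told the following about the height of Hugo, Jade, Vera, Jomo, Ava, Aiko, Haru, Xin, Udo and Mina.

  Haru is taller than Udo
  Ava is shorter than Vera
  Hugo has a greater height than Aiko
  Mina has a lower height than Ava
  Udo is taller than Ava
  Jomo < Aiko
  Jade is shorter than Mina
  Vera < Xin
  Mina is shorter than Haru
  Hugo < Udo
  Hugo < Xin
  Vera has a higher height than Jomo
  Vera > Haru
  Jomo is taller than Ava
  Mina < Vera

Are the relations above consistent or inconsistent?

Every relation is compatible with Jade < Mina < Ava < Jomo < Aiko < Hugo < Udo < Haru < Vera < Xin; the set is consistent.

consistent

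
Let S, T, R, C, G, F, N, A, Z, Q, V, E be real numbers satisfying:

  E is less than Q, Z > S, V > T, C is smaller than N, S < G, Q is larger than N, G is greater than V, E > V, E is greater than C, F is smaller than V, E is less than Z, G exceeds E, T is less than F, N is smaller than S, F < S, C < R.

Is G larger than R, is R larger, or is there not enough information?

undetermined

Following every chain through R: below R we get C.
G is not reached, and no chain runs the other way from G to R.
So the given relations leave the order of R and G undetermined.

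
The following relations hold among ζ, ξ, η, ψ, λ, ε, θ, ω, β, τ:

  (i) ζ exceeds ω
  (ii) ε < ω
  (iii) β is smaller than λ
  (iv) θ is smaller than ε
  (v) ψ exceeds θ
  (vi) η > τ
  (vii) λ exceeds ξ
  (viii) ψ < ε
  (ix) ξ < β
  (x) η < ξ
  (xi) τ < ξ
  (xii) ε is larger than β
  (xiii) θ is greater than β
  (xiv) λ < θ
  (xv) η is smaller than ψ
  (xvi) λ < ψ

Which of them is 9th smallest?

Chaining the given pairs: τ < η < ξ < β < λ < θ < ψ < ε < ω < ζ.
Counting 9 from the smallest end gives ω.

ω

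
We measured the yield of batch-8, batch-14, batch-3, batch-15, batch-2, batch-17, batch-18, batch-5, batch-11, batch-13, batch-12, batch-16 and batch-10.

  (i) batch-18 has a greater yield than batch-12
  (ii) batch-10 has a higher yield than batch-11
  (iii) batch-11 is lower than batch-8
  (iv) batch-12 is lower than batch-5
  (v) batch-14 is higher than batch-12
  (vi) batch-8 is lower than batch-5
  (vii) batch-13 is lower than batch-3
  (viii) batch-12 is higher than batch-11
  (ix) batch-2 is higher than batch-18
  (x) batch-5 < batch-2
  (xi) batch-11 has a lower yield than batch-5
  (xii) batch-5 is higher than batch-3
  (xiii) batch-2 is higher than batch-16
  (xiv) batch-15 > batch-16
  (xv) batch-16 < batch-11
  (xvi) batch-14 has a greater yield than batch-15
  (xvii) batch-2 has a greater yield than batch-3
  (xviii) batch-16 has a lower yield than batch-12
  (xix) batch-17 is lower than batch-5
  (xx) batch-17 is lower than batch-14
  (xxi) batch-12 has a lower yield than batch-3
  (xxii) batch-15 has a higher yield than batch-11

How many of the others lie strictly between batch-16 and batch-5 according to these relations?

Chaining upward from batch-16 reaches: batch-11, batch-12, batch-15, batch-10, batch-3, batch-8, batch-18, batch-2, batch-14.
Chaining downward from batch-5 reaches: batch-17, batch-13, batch-11, batch-12, batch-3, batch-8.
Strictly between batch-16 and batch-5 are those in both lists: batch-11, batch-12, batch-3, batch-8 — 4 elements.

4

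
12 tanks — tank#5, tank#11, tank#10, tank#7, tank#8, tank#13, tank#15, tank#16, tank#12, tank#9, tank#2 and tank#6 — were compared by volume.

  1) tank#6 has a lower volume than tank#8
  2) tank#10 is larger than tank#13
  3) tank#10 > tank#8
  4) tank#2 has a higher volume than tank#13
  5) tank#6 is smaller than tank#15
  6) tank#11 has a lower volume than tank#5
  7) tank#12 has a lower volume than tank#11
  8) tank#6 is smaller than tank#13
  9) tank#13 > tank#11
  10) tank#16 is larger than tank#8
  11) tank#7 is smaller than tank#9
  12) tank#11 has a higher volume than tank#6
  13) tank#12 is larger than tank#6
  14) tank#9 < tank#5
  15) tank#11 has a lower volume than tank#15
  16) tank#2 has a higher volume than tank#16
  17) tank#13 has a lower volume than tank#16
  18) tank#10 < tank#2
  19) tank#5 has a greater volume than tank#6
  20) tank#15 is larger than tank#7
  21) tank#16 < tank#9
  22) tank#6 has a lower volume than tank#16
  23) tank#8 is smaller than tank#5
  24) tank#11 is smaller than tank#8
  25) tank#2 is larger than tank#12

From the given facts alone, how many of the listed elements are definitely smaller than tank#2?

7

The elements the relations force below tank#2 are tank#6, tank#12, tank#11, tank#8, tank#13, tank#16, tank#10 — no chain reaches any other.
That is 7.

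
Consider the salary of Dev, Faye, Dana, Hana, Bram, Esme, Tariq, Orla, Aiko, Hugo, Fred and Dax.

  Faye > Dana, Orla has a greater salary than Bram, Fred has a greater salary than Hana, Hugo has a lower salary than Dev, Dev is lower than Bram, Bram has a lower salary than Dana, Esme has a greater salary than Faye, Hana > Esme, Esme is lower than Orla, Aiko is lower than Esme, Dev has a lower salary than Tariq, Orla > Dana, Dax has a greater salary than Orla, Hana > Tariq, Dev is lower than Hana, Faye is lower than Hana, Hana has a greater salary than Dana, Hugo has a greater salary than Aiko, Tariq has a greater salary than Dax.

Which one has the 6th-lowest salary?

Chaining the given pairs: Aiko < Hugo < Dev < Bram < Dana < Faye < Esme < Orla < Dax < Tariq < Hana < Fred.
Counting 6 from the smallest end gives Faye.

Faye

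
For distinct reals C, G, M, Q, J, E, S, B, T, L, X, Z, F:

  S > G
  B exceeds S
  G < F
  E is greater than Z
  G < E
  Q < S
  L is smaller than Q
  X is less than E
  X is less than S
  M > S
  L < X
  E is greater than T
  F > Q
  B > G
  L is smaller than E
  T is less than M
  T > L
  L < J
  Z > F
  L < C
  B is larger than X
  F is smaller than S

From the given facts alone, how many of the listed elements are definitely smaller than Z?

4

The elements the relations force below Z are G, L, Q, F — no chain reaches any other.
That is 4.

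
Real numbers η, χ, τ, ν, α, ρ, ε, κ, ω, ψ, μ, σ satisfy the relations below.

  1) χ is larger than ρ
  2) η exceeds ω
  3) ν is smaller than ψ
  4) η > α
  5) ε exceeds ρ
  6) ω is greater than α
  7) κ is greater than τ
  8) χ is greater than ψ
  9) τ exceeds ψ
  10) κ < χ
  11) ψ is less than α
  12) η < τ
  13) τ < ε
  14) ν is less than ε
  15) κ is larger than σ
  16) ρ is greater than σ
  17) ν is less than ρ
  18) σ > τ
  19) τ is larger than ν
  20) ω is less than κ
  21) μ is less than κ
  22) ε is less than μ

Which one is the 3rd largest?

μ

Piecing the relations together gives one ordering: ν < ψ < α < ω < η < τ < σ < ρ < ε < μ < κ < χ.
Counting 3 from the largest end gives μ.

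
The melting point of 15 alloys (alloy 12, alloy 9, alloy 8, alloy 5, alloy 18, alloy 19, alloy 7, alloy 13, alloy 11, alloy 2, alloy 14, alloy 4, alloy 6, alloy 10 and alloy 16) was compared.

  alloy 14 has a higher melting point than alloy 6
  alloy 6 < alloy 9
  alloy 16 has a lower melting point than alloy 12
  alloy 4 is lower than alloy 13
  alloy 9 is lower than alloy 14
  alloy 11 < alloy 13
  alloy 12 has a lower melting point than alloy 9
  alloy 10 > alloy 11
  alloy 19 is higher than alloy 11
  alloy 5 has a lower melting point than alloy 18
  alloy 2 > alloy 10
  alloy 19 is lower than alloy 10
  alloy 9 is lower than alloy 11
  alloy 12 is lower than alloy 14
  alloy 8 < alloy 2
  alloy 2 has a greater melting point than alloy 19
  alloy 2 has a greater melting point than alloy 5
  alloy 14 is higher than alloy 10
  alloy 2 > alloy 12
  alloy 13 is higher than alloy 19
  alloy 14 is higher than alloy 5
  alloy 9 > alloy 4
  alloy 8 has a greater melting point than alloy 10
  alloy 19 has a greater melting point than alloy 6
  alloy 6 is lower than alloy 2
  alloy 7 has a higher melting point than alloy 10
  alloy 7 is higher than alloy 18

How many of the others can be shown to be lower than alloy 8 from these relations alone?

8

The elements the relations force below alloy 8 are alloy 16, alloy 4, alloy 12, alloy 6, alloy 9, alloy 11, alloy 19, alloy 10 — no chain reaches any other.
That is 8.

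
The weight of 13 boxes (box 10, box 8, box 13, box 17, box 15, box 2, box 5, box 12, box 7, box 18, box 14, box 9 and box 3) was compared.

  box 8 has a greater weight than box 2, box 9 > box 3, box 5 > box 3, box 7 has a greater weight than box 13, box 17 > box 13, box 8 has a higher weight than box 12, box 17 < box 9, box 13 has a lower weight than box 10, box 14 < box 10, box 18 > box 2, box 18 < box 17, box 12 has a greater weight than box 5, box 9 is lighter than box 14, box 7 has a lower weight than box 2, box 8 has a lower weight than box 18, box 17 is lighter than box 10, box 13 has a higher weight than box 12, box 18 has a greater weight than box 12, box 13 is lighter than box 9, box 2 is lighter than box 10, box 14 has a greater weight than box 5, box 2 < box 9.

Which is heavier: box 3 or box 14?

The relevant relations are box 3 < box 5; box 5 < box 12; box 12 < box 13; box 13 < box 7; box 7 < box 2; box 2 < box 8; box 8 < box 18; box 18 < box 17; box 17 < box 9; box 9 < box 14.
Chaining these gives box 3 < box 5 < box 12 < box 13 < box 7 < box 2 < box 8 < box 18 < box 17 < box 9 < box 14.
So box 3 < box 14; box 14 is the heavier of the two.

box 14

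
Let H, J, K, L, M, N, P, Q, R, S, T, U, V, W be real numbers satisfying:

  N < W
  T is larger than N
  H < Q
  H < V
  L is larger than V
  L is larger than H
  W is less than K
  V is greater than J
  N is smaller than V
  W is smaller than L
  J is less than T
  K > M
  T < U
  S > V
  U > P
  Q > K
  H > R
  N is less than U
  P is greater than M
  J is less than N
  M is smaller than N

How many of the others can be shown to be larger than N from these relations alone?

From N the given relations immediately reach T, V, W, U.
From those, K, S, L — 7 in total.
From those, Q — 8 in total.
No other element is forced above N by the given relations, so the count is 8.

8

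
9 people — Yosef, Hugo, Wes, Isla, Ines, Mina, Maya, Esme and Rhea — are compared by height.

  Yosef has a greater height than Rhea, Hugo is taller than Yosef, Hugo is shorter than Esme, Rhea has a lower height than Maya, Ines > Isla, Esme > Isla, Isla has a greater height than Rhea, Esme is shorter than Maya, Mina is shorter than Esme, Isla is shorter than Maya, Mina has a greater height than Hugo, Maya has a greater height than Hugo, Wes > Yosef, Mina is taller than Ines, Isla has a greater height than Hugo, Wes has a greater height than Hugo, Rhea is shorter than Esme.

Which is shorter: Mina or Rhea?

Rhea

Rhea < Yosef and Yosef < Hugo give Rhea < Hugo.
With Hugo < Isla: Rhea < Yosef < Hugo < Isla.
Then Isla < Ines extends the chain to Ines.
With Ines < Mina: Rhea < Yosef < Hugo < Isla < Ines < Mina.
So Rhea < Mina; Rhea is the shorter of the two.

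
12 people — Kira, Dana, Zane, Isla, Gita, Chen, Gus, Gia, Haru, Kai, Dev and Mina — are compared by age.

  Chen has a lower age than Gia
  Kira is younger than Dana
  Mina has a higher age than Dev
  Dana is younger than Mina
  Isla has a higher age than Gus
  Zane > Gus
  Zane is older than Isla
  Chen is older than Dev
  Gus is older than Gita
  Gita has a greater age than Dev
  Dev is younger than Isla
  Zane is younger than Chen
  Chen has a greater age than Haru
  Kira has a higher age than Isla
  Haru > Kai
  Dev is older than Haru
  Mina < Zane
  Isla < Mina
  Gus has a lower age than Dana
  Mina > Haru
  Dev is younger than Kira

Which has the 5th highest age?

The consecutive relations fix a unique order: Kai < Haru < Dev < Gita < Gus < Isla < Kira < Dana < Mina < Zane < Chen < Gia.
The 5th largest is Dana.

Dana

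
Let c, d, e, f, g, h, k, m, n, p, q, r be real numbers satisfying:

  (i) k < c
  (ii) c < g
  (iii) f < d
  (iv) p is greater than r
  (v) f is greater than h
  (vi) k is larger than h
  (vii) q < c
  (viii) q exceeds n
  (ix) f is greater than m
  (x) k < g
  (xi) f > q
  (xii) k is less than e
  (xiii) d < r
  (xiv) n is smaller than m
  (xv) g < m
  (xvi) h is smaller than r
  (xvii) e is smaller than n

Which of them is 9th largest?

Chaining the given pairs: h < k < e < n < q < c < g < m < f < d < r < p.
Counting 9 from the largest end gives n.

n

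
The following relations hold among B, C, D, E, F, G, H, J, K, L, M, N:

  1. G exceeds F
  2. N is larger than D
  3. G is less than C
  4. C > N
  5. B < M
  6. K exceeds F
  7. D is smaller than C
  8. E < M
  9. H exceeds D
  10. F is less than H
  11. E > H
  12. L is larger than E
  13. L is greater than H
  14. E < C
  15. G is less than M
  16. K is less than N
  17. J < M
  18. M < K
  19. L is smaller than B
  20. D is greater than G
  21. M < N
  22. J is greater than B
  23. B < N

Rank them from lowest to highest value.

Nothing is placed below F, so it is least; from there F < G; G < D; D < H; H < E; E < L; L < B; B < J; J < M; M < K; K < N; N < C, each given directly.

F < G < D < H < E < L < B < J < M < K < N < C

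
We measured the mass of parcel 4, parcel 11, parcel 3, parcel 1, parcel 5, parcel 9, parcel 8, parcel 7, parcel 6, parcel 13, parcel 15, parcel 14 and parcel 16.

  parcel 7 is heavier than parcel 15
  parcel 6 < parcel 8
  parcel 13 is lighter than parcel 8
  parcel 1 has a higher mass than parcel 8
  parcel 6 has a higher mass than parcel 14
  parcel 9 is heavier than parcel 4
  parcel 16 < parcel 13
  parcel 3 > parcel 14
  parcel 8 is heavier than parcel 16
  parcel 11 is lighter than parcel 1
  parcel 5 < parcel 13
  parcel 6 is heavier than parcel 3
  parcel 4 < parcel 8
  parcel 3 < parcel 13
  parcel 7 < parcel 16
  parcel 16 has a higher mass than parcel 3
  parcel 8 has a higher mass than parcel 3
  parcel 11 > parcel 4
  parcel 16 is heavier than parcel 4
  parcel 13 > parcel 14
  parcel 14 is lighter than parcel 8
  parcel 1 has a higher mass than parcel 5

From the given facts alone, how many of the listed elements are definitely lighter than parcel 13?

7

The elements the relations force below parcel 13 are parcel 4, parcel 15, parcel 14, parcel 3, parcel 7, parcel 5, parcel 16 — no chain reaches any other.
That is 7.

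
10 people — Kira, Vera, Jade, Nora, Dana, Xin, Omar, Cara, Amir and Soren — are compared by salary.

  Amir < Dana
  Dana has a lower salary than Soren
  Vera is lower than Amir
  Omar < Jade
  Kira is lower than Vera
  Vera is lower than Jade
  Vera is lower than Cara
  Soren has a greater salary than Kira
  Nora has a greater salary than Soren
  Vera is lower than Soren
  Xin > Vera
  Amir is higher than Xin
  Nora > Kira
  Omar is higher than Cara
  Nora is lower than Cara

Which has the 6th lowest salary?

Soren

Chaining the given pairs: Kira < Vera < Xin < Amir < Dana < Soren < Nora < Cara < Omar < Jade.
The 6th smallest is Soren.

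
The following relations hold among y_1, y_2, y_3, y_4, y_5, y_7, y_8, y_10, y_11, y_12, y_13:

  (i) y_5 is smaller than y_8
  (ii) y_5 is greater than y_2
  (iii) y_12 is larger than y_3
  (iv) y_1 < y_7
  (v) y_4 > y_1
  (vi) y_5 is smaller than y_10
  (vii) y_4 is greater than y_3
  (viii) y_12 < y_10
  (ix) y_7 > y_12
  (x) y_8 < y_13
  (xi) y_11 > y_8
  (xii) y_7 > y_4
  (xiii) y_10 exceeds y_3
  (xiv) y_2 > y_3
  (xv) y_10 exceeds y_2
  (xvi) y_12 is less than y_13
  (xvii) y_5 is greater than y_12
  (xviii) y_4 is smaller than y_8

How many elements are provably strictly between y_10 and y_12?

1

The relations place y_12 below y_10. An element lies strictly between them when it is forced above y_12 and also forced below y_10.
Above y_12: {y_5, y_8, y_7, y_11, y_13}. Below y_10: {y_3, y_2, y_5}.
Intersection: {y_5} — 1.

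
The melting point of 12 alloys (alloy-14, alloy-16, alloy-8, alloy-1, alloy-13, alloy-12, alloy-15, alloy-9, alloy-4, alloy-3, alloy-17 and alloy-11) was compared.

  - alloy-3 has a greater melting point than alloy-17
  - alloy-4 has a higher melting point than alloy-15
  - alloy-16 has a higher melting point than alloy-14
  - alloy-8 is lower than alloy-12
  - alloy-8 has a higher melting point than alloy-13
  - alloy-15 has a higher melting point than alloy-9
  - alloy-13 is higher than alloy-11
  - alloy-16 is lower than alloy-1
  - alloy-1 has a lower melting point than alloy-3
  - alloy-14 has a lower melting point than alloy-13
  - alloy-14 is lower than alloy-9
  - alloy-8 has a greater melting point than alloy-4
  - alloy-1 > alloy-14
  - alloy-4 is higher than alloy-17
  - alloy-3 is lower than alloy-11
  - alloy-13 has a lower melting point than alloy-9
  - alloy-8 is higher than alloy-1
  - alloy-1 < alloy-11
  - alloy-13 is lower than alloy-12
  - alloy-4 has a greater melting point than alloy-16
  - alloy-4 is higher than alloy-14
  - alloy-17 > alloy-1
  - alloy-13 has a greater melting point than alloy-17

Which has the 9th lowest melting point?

alloy-15

Piecing the relations together gives one ordering: alloy-14 < alloy-16 < alloy-1 < alloy-17 < alloy-3 < alloy-11 < alloy-13 < alloy-9 < alloy-15 < alloy-4 < alloy-8 < alloy-12.
The 9th smallest is alloy-15.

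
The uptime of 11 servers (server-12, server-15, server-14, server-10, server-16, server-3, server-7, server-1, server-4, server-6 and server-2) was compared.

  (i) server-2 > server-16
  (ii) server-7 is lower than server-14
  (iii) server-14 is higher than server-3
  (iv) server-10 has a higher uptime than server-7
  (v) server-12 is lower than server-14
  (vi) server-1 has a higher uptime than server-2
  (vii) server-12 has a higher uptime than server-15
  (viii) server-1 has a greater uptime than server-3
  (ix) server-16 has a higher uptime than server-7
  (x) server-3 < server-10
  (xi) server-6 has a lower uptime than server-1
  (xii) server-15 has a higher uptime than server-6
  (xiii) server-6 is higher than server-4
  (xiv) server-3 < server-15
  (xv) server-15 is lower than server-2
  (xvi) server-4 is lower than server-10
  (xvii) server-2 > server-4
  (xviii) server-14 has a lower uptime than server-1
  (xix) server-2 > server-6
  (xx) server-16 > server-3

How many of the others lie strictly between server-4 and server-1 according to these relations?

5

Chaining upward from server-4 reaches: server-6, server-15, server-12, server-10, server-14, server-2.
Chaining downward from server-1 reaches: server-3, server-7, server-6, server-15, server-12, server-16, server-14, server-2.
Strictly between server-4 and server-1 are those in both lists: server-6, server-15, server-12, server-14, server-2 — 5 elements.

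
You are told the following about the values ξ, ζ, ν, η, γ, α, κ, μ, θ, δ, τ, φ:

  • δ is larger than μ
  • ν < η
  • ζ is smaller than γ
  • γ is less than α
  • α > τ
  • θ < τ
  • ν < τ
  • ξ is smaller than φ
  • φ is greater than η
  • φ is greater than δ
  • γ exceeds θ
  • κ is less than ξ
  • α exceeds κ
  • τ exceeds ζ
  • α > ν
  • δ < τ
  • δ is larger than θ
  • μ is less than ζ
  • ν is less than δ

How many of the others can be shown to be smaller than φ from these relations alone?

From φ the given relations immediately reach δ, η, ξ.
From those, μ, θ, κ, ν — 7 in total.
Nothing else is reachable below φ; 7 in all.

7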